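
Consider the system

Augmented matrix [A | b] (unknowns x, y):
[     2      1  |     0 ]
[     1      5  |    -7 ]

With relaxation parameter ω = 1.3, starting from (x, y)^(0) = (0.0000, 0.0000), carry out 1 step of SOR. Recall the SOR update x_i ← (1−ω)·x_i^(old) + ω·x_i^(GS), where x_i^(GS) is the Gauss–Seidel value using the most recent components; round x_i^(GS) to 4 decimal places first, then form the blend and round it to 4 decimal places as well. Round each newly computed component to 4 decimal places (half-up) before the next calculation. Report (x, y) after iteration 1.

Iteration 1:
  x: GS value = (0 - (1)·0.0000) / (2) = 0.0000;  x ← (1−ω)·0.0000 + ω·0.0000 = 0.0000
  y: GS value = (-7 - (1)·0.0000) / (5) = -1.4000;  y ← (1−ω)·0.0000 + ω·-1.4000 = -1.8200

(0.0000, -1.8200)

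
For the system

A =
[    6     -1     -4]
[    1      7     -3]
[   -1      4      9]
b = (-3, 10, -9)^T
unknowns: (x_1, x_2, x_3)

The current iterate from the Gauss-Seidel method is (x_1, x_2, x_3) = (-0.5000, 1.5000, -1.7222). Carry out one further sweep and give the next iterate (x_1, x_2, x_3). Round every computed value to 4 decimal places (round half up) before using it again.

(-1.3981, 0.8902, -1.5510)

One sweep:
  x_1 = (-3 - (-1)·1.5000 - (-4)·-1.7222) / (6) = -1.3981
  x_2 = (10 - (1)·-1.3981 - (-3)·-1.7222) / (7) = 0.8902
  x_3 = (-9 - (-1)·-1.3981 - (4)·0.8902) / (9) = -1.5510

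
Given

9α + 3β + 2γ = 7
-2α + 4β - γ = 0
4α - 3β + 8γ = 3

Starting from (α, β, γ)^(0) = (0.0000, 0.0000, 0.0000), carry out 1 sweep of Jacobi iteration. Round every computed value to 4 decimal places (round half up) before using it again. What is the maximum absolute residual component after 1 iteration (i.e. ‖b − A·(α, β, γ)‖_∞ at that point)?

Iteration 1:
  α = (7 - (3)·0.0000 - (2)·0.0000) / (9) = 0.7778
  β = (0 - (-2)·0.0000 - (-1)·0.0000) / (4) = 0.0000
  γ = (3 - (4)·0.0000 - (-3)·0.0000) / (8) = 0.3750
Residual b − A·x = (-0.7502, 1.9306, -3.1112); ∞-norm = 3.1112

3.1112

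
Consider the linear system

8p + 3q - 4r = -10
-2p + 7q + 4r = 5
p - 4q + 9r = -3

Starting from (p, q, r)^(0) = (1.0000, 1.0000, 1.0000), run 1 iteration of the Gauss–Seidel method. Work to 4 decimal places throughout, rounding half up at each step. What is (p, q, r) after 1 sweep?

(-1.1250, -0.1786, -0.2877)

Iteration 1:
  p = (-10 - (3)·1.0000 - (-4)·1.0000) / (8) = -1.1250
  q = (5 - (-2)·-1.1250 - (4)·1.0000) / (7) = -0.1786
  r = (-3 - (1)·-1.1250 - (-4)·-0.1786) / (9) = -0.2877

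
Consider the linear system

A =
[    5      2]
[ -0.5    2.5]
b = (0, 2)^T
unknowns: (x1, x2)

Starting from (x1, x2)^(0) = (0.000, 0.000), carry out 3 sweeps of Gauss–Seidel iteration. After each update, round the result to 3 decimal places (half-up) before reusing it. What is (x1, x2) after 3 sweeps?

Iteration 1:
  x1 = (0 - (2)·0.000) / (5) = 0.000
  x2 = (2 - (-0.5)·0.000) / (2.5) = 0.800
Iteration 2:
  x1 = (0 - (2)·0.800) / (5) = -0.320
  x2 = (2 - (-0.5)·-0.320) / (2.5) = 0.736
Iteration 3:
  x1 = (0 - (2)·0.736) / (5) = -0.294
  x2 = (2 - (-0.5)·-0.294) / (2.5) = 0.741

(-0.294, 0.741)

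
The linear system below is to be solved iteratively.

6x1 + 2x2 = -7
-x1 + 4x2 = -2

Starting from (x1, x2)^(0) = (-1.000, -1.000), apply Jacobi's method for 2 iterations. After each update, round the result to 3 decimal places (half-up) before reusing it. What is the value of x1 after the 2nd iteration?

-0.917

Iteration 1:
  x1 = (-7 - (2)·-1.000) / (6) = -0.833
  x2 = (-2 - (-1)·-1.000) / (4) = -0.750
Iteration 2:
  x1 = (-7 - (2)·-0.750) / (6) = -0.917
  x2 = (-2 - (-1)·-0.833) / (4) = -0.708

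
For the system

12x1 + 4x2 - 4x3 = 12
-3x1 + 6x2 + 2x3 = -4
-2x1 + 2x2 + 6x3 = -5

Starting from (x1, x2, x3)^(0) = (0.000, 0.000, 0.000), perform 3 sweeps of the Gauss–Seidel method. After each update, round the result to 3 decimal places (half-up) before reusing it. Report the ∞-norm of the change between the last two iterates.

Iteration 1:
  x1 = (12 - (4)·0.000 - (-4)·0.000) / (12) = 1.000
  x2 = (-4 - (-3)·1.000 - (2)·0.000) / (6) = -0.167
  x3 = (-5 - (-2)·1.000 - (2)·-0.167) / (6) = -0.444
Iteration 2:
  x1 = (12 - (4)·-0.167 - (-4)·-0.444) / (12) = 0.908
  x2 = (-4 - (-3)·0.908 - (2)·-0.444) / (6) = -0.065
  x3 = (-5 - (-2)·0.908 - (2)·-0.065) / (6) = -0.509
Iteration 3:
  x1 = (12 - (4)·-0.065 - (-4)·-0.509) / (12) = 0.852
  x2 = (-4 - (-3)·0.852 - (2)·-0.509) / (6) = -0.071
  x3 = (-5 - (-2)·0.852 - (2)·-0.071) / (6) = -0.526
Change: (-0.056, -0.006, -0.017) → max |·| = 0.056

0.056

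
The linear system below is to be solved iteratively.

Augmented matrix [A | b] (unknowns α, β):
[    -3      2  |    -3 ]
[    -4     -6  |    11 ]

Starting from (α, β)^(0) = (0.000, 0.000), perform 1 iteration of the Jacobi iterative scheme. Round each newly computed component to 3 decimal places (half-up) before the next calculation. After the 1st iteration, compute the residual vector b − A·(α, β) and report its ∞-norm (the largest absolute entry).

4.002

Iteration 1:
  α = (-3 - (2)·0.000) / (-3) = 1.000
  β = (11 - (-4)·0.000) / (-6) = -1.833
Residual b − A·x = (3.666, 4.002); ∞-norm = 4.002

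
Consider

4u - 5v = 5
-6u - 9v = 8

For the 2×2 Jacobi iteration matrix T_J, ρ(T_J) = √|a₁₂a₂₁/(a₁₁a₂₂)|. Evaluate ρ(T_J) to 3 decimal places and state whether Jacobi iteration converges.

0.913

a₁₂a₂₁/(a₁₁a₂₂) = (-5)·(-6) / ((4)·(-9)) = -0.833333
ρ = √|-0.833333| = √0.833333 = 0.913
ρ < 1, so Jacobi converges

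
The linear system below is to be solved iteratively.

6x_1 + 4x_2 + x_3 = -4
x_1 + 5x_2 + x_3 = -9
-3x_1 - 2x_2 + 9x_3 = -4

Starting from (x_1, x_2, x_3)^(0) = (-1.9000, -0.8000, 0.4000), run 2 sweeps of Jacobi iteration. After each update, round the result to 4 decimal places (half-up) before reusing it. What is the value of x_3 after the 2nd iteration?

Iteration 1:
  x_1 = (-4 - (4)·-0.8000 - (1)·0.4000) / (6) = -0.2000
  x_2 = (-9 - (1)·-1.9000 - (1)·0.4000) / (5) = -1.5000
  x_3 = (-4 - (-3)·-1.9000 - (-2)·-0.8000) / (9) = -1.2556
Iteration 2:
  x_1 = (-4 - (4)·-1.5000 - (1)·-1.2556) / (6) = 0.5426
  x_2 = (-9 - (1)·-0.2000 - (1)·-1.2556) / (5) = -1.5089
  x_3 = (-4 - (-3)·-0.2000 - (-2)·-1.5000) / (9) = -0.8444

-0.8444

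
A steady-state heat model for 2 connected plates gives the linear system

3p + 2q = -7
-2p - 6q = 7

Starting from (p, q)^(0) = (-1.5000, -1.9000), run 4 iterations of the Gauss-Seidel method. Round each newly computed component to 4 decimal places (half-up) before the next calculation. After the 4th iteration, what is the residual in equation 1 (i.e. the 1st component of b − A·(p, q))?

-0.0241

Iteration 1:
  p = (-7 - (2)·-1.9000) / (3) = -1.0667
  q = (7 - (-2)·-1.0667) / (-6) = -0.8111
Iteration 2:
  p = (-7 - (2)·-0.8111) / (3) = -1.7926
  q = (7 - (-2)·-1.7926) / (-6) = -0.5691
Iteration 3:
  p = (-7 - (2)·-0.5691) / (3) = -1.9539
  q = (7 - (-2)·-1.9539) / (-6) = -0.5154
Iteration 4:
  p = (-7 - (2)·-0.5154) / (3) = -1.9897
  q = (7 - (-2)·-1.9897) / (-6) = -0.5034
Residual b − A·x = (-0.0241, 0.0002)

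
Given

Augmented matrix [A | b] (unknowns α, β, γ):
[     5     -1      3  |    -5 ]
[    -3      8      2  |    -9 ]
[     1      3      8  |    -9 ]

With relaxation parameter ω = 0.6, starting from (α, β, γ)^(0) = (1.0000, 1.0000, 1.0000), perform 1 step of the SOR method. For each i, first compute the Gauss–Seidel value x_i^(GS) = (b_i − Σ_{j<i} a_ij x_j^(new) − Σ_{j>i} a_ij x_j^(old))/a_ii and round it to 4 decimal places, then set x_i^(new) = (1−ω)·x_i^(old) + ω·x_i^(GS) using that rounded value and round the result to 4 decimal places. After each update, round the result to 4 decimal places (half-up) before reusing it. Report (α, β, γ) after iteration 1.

(-0.4400, -0.5240, -0.1241)

Iteration 1:
  α: GS value = (-5 - (-1)·1.0000 - (3)·1.0000) / (5) = -1.4000;  α ← (1−ω)·1.0000 + ω·-1.4000 = -0.4400
  β: GS value = (-9 - (-3)·-0.4400 - (2)·1.0000) / (8) = -1.5400;  β ← (1−ω)·1.0000 + ω·-1.5400 = -0.5240
  γ: GS value = (-9 - (1)·-0.4400 - (3)·-0.5240) / (8) = -0.8735;  γ ← (1−ω)·1.0000 + ω·-0.8735 = -0.1241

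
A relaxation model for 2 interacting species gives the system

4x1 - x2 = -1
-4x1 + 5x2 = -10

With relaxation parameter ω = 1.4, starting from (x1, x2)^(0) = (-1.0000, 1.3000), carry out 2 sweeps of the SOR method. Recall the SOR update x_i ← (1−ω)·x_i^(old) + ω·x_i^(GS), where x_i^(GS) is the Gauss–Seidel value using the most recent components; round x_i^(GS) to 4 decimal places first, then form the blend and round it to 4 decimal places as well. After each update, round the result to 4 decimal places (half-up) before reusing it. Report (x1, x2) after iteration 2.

(-1.5160, -3.3962)

Iteration 1:
  x1: GS value = (-1 - (-1)·1.3000) / (4) = 0.0750;  x1 ← (1−ω)·-1.0000 + ω·0.0750 = 0.5050
  x2: GS value = (-10 - (-4)·0.5050) / (5) = -1.5960;  x2 ← (1−ω)·1.3000 + ω·-1.5960 = -2.7544
Iteration 2:
  x1: GS value = (-1 - (-1)·-2.7544) / (4) = -0.9386;  x1 ← (1−ω)·0.5050 + ω·-0.9386 = -1.5160
  x2: GS value = (-10 - (-4)·-1.5160) / (5) = -3.2128;  x2 ← (1−ω)·-2.7544 + ω·-3.2128 = -3.3962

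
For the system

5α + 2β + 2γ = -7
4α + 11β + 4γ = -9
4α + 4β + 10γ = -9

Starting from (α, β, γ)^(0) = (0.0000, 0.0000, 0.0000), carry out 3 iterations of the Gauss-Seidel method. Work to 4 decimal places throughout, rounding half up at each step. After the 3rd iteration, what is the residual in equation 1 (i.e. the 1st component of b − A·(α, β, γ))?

0.0037

Iteration 1:
  α = (-7 - (2)·0.0000 - (2)·0.0000) / (5) = -1.4000
  β = (-9 - (4)·-1.4000 - (4)·0.0000) / (11) = -0.3091
  γ = (-9 - (4)·-1.4000 - (4)·-0.3091) / (10) = -0.2164
Iteration 2:
  α = (-7 - (2)·-0.3091 - (2)·-0.2164) / (5) = -1.1898
  β = (-9 - (4)·-1.1898 - (4)·-0.2164) / (11) = -0.3068
  γ = (-9 - (4)·-1.1898 - (4)·-0.3068) / (10) = -0.3014
Iteration 3:
  α = (-7 - (2)·-0.3068 - (2)·-0.3014) / (5) = -1.1567
  β = (-9 - (4)·-1.1567 - (4)·-0.3014) / (11) = -0.2880
  γ = (-9 - (4)·-1.1567 - (4)·-0.2880) / (10) = -0.3221
Residual b − A·x = (0.0037, 0.0832, -0.0002)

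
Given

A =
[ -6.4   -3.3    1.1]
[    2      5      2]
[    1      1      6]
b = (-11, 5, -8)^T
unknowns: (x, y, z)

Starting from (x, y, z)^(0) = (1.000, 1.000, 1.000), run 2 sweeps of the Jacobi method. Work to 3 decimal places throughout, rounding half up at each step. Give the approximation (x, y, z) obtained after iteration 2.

(1.329, 1.117, -1.596)

Iteration 1:
  x = (-11 - (-3.3)·1.000 - (1.1)·1.000) / (-6.4) = 1.375
  y = (5 - (2)·1.000 - (2)·1.000) / (5) = 0.200
  z = (-8 - (1)·1.000 - (1)·1.000) / (6) = -1.667
Iteration 2:
  x = (-11 - (-3.3)·0.200 - (1.1)·-1.667) / (-6.4) = 1.329
  y = (5 - (2)·1.375 - (2)·-1.667) / (5) = 1.117
  z = (-8 - (1)·1.375 - (1)·0.200) / (6) = -1.596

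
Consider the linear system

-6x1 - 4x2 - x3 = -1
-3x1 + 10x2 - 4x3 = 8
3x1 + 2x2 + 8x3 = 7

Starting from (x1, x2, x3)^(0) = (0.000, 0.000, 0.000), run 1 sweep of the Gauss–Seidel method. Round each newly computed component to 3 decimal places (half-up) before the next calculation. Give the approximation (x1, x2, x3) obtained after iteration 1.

(0.167, 0.850, 0.600)

Iteration 1:
  x1 = (-1 - (-4)·0.000 - (-1)·0.000) / (-6) = 0.167
  x2 = (8 - (-3)·0.167 - (-4)·0.000) / (10) = 0.850
  x3 = (7 - (3)·0.167 - (2)·0.850) / (8) = 0.600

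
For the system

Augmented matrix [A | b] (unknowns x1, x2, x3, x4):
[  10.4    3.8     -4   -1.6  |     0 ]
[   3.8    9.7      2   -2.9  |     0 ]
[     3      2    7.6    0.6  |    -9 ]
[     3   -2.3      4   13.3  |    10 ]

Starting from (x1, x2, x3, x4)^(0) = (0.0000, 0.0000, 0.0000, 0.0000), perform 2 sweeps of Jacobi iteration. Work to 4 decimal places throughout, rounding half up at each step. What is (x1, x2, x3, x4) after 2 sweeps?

Iteration 1:
  x1 = (0 - (3.8)·0.0000 - (-4)·0.0000 - (-1.6)·0.0000) / (10.4) = 0.0000
  x2 = (0 - (3.8)·0.0000 - (2)·0.0000 - (-2.9)·0.0000) / (9.7) = 0.0000
  x3 = (-9 - (3)·0.0000 - (2)·0.0000 - (0.6)·0.0000) / (7.6) = -1.1842
  x4 = (10 - (3)·0.0000 - (-2.3)·0.0000 - (4)·0.0000) / (13.3) = 0.7519
Iteration 2:
  x1 = (0 - (3.8)·0.0000 - (-4)·-1.1842 - (-1.6)·0.7519) / (10.4) = -0.3398
  x2 = (0 - (3.8)·0.0000 - (2)·-1.1842 - (-2.9)·0.7519) / (9.7) = 0.4690
  x3 = (-9 - (3)·0.0000 - (2)·0.0000 - (0.6)·0.7519) / (7.6) = -1.2436
  x4 = (10 - (3)·0.0000 - (-2.3)·0.0000 - (4)·-1.1842) / (13.3) = 1.1080

(-0.3398, 0.4690, -1.2436, 1.1080)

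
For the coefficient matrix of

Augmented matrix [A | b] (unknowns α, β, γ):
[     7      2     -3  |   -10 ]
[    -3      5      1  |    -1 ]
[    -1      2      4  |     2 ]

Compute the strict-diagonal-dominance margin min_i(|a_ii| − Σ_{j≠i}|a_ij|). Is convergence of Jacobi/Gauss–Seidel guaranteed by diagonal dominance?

1

row 1: |7| − (2+3) = 2
row 2: |5| − (3+1) = 1
row 3: |4| − (1+2) = 1
minimum over rows = 1 → strictly diagonally dominant (convergence guaranteed)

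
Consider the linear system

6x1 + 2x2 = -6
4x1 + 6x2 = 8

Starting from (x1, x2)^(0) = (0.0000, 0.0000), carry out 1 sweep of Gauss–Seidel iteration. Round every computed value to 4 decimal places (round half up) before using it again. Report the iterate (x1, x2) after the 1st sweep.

(-1.0000, 2.0000)

Iteration 1:
  x1 = (-6 - (2)·0.0000) / (6) = -1.0000
  x2 = (8 - (4)·-1.0000) / (6) = 2.0000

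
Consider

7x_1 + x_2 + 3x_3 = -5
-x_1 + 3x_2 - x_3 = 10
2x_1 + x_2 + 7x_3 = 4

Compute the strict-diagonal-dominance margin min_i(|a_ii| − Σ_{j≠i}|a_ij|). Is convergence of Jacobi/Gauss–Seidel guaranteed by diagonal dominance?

1

row 1: |7| − (1+3) = 3
row 2: |3| − (1+1) = 1
row 3: |7| − (2+1) = 4
minimum over rows = 1 → strictly diagonally dominant (convergence guaranteed)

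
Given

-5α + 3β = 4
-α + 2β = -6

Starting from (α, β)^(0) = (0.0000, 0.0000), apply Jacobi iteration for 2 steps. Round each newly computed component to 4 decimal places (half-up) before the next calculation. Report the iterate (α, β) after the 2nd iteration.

(-2.6000, -3.4000)

Iteration 1:
  α = (4 - (3)·0.0000) / (-5) = -0.8000
  β = (-6 - (-1)·0.0000) / (2) = -3.0000
Iteration 2:
  α = (4 - (3)·-3.0000) / (-5) = -2.6000
  β = (-6 - (-1)·-0.8000) / (2) = -3.4000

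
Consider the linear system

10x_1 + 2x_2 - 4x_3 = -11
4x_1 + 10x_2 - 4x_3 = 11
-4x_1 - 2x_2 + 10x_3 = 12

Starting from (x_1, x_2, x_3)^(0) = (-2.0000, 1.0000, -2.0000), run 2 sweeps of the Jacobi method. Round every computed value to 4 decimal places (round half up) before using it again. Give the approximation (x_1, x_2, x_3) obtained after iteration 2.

(-1.0800, 2.1800, 0.5800)

Iteration 1:
  x_1 = (-11 - (2)·1.0000 - (-4)·-2.0000) / (10) = -2.1000
  x_2 = (11 - (4)·-2.0000 - (-4)·-2.0000) / (10) = 1.1000
  x_3 = (12 - (-4)·-2.0000 - (-2)·1.0000) / (10) = 0.6000
Iteration 2:
  x_1 = (-11 - (2)·1.1000 - (-4)·0.6000) / (10) = -1.0800
  x_2 = (11 - (4)·-2.1000 - (-4)·0.6000) / (10) = 2.1800
  x_3 = (12 - (-4)·-2.1000 - (-2)·1.1000) / (10) = 0.5800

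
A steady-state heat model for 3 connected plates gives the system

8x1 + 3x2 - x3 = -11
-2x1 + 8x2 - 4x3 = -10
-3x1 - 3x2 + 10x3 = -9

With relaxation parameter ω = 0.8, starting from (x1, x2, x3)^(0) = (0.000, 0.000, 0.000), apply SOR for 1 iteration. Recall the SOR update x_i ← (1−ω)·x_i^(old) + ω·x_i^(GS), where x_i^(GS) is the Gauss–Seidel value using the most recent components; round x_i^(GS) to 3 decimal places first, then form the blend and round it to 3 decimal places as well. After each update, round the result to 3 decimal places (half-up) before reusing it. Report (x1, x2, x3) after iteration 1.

(-1.100, -1.220, -1.277)

Iteration 1:
  x1: GS value = (-11 - (3)·0.000 - (-1)·0.000) / (8) = -1.375;  x1 ← (1−ω)·0.000 + ω·-1.375 = -1.100
  x2: GS value = (-10 - (-2)·-1.100 - (-4)·0.000) / (8) = -1.525;  x2 ← (1−ω)·0.000 + ω·-1.525 = -1.220
  x3: GS value = (-9 - (-3)·-1.100 - (-3)·-1.220) / (10) = -1.596;  x3 ← (1−ω)·0.000 + ω·-1.596 = -1.277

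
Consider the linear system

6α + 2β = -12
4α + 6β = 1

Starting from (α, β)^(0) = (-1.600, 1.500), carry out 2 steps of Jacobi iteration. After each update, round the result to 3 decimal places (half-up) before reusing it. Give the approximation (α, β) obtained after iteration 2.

Iteration 1:
  α = (-12 - (2)·1.500) / (6) = -2.500
  β = (1 - (4)·-1.600) / (6) = 1.233
Iteration 2:
  α = (-12 - (2)·1.233) / (6) = -2.411
  β = (1 - (4)·-2.500) / (6) = 1.833

(-2.411, 1.833)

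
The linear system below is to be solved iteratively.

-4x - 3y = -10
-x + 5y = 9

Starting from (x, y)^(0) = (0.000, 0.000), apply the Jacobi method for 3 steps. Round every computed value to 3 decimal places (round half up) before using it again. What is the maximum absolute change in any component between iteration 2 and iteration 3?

0.375

Iteration 1:
  x = (-10 - (-3)·0.000) / (-4) = 2.500
  y = (9 - (-1)·0.000) / (5) = 1.800
Iteration 2:
  x = (-10 - (-3)·1.800) / (-4) = 1.150
  y = (9 - (-1)·2.500) / (5) = 2.300
Iteration 3:
  x = (-10 - (-3)·2.300) / (-4) = 0.775
  y = (9 - (-1)·1.150) / (5) = 2.030
Change: (-0.375, -0.270) → max |·| = 0.375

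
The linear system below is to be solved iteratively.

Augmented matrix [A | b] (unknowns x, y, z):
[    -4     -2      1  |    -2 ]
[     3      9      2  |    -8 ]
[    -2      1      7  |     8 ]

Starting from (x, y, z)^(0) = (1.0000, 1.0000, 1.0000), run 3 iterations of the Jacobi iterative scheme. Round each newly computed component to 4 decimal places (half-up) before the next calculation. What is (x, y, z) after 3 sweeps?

(1.4841, -1.7191, 1.7636)

Iteration 1:
  x = (-2 - (-2)·1.0000 - (1)·1.0000) / (-4) = 0.2500
  y = (-8 - (3)·1.0000 - (2)·1.0000) / (9) = -1.4444
  z = (8 - (-2)·1.0000 - (1)·1.0000) / (7) = 1.2857
Iteration 2:
  x = (-2 - (-2)·-1.4444 - (1)·1.2857) / (-4) = 1.5436
  y = (-8 - (3)·0.2500 - (2)·1.2857) / (9) = -1.2579
  z = (8 - (-2)·0.2500 - (1)·-1.4444) / (7) = 1.4206
Iteration 3:
  x = (-2 - (-2)·-1.2579 - (1)·1.4206) / (-4) = 1.4841
  y = (-8 - (3)·1.5436 - (2)·1.4206) / (9) = -1.7191
  z = (8 - (-2)·1.5436 - (1)·-1.2579) / (7) = 1.7636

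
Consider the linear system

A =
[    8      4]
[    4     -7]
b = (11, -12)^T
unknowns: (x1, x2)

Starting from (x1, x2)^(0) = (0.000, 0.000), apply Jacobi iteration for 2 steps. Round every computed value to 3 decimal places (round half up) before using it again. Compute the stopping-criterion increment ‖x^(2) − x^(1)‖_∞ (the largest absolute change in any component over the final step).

0.857

Iteration 1:
  x1 = (11 - (4)·0.000) / (8) = 1.375
  x2 = (-12 - (4)·0.000) / (-7) = 1.714
Iteration 2:
  x1 = (11 - (4)·1.714) / (8) = 0.518
  x2 = (-12 - (4)·1.375) / (-7) = 2.500
Change: (-0.857, 0.786) → max |·| = 0.857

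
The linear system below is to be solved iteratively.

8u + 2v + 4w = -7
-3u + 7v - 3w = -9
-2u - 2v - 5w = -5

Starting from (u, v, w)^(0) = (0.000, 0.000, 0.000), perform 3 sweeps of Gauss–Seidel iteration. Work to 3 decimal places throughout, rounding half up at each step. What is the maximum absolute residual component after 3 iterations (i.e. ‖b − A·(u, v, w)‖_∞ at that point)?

0.260

Iteration 1:
  u = (-7 - (2)·0.000 - (4)·0.000) / (8) = -0.875
  v = (-9 - (-3)·-0.875 - (-3)·0.000) / (7) = -1.661
  w = (-5 - (-2)·-0.875 - (-2)·-1.661) / (-5) = 2.014
Iteration 2:
  u = (-7 - (2)·-1.661 - (4)·2.014) / (8) = -1.467
  v = (-9 - (-3)·-1.467 - (-3)·2.014) / (7) = -1.051
  w = (-5 - (-2)·-1.467 - (-2)·-1.051) / (-5) = 2.007
Iteration 3:
  u = (-7 - (2)·-1.051 - (4)·2.007) / (8) = -1.616
  v = (-9 - (-3)·-1.616 - (-3)·2.007) / (7) = -1.118
  w = (-5 - (-2)·-1.616 - (-2)·-1.118) / (-5) = 2.094
Residual b − A·x = (-0.212, 0.260, 0.002); ∞-norm = 0.260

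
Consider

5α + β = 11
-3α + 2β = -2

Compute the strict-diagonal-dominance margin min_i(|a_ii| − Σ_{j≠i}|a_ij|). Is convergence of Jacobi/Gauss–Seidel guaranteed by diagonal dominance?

row 1: |5| − (1) = 4
row 2: |2| − (3) = -1
minimum over rows = -1 → not strictly diagonally dominant

-1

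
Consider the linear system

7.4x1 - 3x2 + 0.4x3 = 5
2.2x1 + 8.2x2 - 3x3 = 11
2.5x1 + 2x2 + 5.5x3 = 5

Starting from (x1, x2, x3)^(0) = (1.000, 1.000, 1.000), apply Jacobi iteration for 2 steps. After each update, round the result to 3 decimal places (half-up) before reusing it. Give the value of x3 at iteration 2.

-0.081

Iteration 1:
  x1 = (5 - (-3)·1.000 - (0.4)·1.000) / (7.4) = 1.027
  x2 = (11 - (2.2)·1.000 - (-3)·1.000) / (8.2) = 1.439
  x3 = (5 - (2.5)·1.000 - (2)·1.000) / (5.5) = 0.091
Iteration 2:
  x1 = (5 - (-3)·1.439 - (0.4)·0.091) / (7.4) = 1.254
  x2 = (11 - (2.2)·1.027 - (-3)·0.091) / (8.2) = 1.099
  x3 = (5 - (2.5)·1.027 - (2)·1.439) / (5.5) = -0.081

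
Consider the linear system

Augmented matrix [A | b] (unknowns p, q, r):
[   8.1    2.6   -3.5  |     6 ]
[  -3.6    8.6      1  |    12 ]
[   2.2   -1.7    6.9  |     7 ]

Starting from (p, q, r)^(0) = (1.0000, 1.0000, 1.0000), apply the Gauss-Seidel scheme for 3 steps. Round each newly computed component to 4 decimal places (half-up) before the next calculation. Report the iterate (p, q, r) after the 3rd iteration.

(0.7466, 1.5716, 1.1637)

Iteration 1:
  p = (6 - (2.6)·1.0000 - (-3.5)·1.0000) / (8.1) = 0.8519
  q = (12 - (-3.6)·0.8519 - (1)·1.0000) / (8.6) = 1.6357
  r = (7 - (2.2)·0.8519 - (-1.7)·1.6357) / (6.9) = 1.1459
Iteration 2:
  p = (6 - (2.6)·1.6357 - (-3.5)·1.1459) / (8.1) = 0.7108
  q = (12 - (-3.6)·0.7108 - (1)·1.1459) / (8.6) = 1.5596
  r = (7 - (2.2)·0.7108 - (-1.7)·1.5596) / (6.9) = 1.1721
Iteration 3:
  p = (6 - (2.6)·1.5596 - (-3.5)·1.1721) / (8.1) = 0.7466
  q = (12 - (-3.6)·0.7466 - (1)·1.1721) / (8.6) = 1.5716
  r = (7 - (2.2)·0.7466 - (-1.7)·1.5716) / (6.9) = 1.1637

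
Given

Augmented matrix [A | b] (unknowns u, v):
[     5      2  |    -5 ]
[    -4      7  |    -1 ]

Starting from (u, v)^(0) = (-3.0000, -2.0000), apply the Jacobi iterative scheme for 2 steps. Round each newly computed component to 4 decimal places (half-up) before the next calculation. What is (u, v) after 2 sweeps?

Iteration 1:
  u = (-5 - (2)·-2.0000) / (5) = -0.2000
  v = (-1 - (-4)·-3.0000) / (7) = -1.8571
Iteration 2:
  u = (-5 - (2)·-1.8571) / (5) = -0.2572
  v = (-1 - (-4)·-0.2000) / (7) = -0.2571

(-0.2572, -0.2571)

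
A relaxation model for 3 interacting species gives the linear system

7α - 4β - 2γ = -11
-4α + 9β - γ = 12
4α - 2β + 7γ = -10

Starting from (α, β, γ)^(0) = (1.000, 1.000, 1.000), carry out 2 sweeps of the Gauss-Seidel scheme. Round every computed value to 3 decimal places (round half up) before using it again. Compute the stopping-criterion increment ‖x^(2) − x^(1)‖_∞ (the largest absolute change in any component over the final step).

Iteration 1:
  α = (-11 - (-4)·1.000 - (-2)·1.000) / (7) = -0.714
  β = (12 - (-4)·-0.714 - (-1)·1.000) / (9) = 1.127
  γ = (-10 - (4)·-0.714 - (-2)·1.127) / (7) = -0.699
Iteration 2:
  α = (-11 - (-4)·1.127 - (-2)·-0.699) / (7) = -1.127
  β = (12 - (-4)·-1.127 - (-1)·-0.699) / (9) = 0.755
  γ = (-10 - (4)·-1.127 - (-2)·0.755) / (7) = -0.569
Change: (-0.413, -0.372, 0.130) → max |·| = 0.413

0.413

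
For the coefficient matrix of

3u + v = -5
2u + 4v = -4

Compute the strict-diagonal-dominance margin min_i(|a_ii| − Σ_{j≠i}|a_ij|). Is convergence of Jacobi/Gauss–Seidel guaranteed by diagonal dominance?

row 1: |3| − (1) = 2
row 2: |4| − (2) = 2
minimum over rows = 2 → strictly diagonally dominant (convergence guaranteed)

2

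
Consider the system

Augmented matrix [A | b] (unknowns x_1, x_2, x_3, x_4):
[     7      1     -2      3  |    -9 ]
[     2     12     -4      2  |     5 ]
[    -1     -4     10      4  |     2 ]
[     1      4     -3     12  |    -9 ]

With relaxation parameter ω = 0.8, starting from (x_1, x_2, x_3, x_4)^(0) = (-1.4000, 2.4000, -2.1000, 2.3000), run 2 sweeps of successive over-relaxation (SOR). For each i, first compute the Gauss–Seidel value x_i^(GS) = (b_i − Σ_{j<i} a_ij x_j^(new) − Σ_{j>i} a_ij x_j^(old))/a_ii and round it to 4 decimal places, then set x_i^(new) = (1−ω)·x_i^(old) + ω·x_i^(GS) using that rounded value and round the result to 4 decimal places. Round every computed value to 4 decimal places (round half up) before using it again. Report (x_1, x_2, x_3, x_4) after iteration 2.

Iteration 1:
  x_1: GS value = (-9 - (1)·2.4000 - (-2)·-2.1000 - (3)·2.3000) / (7) = -3.2143;  x_1 ← (1−ω)·-1.4000 + ω·-3.2143 = -2.8514
  x_2: GS value = (5 - (2)·-2.8514 - (-4)·-2.1000 - (2)·2.3000) / (12) = -0.1914;  x_2 ← (1−ω)·2.4000 + ω·-0.1914 = 0.3269
  x_3: GS value = (2 - (-1)·-2.8514 - (-4)·0.3269 - (4)·2.3000) / (10) = -0.8744;  x_3 ← (1−ω)·-2.1000 + ω·-0.8744 = -1.1195
  x_4: GS value = (-9 - (1)·-2.8514 - (4)·0.3269 - (-3)·-1.1195) / (12) = -0.9012;  x_4 ← (1−ω)·2.3000 + ω·-0.9012 = -0.2610
Iteration 2:
  x_1: GS value = (-9 - (1)·0.3269 - (-2)·-1.1195 - (3)·-0.2610) / (7) = -1.5404;  x_1 ← (1−ω)·-2.8514 + ω·-1.5404 = -1.8026
  x_2: GS value = (5 - (2)·-1.8026 - (-4)·-1.1195 - (2)·-0.2610) / (12) = 0.3874;  x_2 ← (1−ω)·0.3269 + ω·0.3874 = 0.3753
  x_3: GS value = (2 - (-1)·-1.8026 - (-4)·0.3753 - (4)·-0.2610) / (10) = 0.2743;  x_3 ← (1−ω)·-1.1195 + ω·0.2743 = -0.0045
  x_4: GS value = (-9 - (1)·-1.8026 - (4)·0.3753 - (-3)·-0.0045) / (12) = -0.7260;  x_4 ← (1−ω)·-0.2610 + ω·-0.7260 = -0.6330

(-1.8026, 0.3753, -0.0045, -0.6330)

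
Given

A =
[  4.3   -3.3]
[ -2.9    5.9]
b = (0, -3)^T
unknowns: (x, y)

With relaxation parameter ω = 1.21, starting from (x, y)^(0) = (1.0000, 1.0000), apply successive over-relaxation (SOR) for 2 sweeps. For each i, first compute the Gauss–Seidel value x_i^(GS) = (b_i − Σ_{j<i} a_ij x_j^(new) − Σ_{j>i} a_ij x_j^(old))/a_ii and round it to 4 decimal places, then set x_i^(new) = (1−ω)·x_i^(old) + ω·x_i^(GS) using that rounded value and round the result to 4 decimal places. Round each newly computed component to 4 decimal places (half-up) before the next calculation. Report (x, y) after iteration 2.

(-0.5204, -0.8412)

Iteration 1:
  x: GS value = (0 - (-3.3)·1.0000) / (4.3) = 0.7674;  x ← (1−ω)·1.0000 + ω·0.7674 = 0.7186
  y: GS value = (-3 - (-2.9)·0.7186) / (5.9) = -0.1553;  y ← (1−ω)·1.0000 + ω·-0.1553 = -0.3979
Iteration 2:
  x: GS value = (0 - (-3.3)·-0.3979) / (4.3) = -0.3054;  x ← (1−ω)·0.7186 + ω·-0.3054 = -0.5204
  y: GS value = (-3 - (-2.9)·-0.5204) / (5.9) = -0.7643;  y ← (1−ω)·-0.3979 + ω·-0.7643 = -0.8412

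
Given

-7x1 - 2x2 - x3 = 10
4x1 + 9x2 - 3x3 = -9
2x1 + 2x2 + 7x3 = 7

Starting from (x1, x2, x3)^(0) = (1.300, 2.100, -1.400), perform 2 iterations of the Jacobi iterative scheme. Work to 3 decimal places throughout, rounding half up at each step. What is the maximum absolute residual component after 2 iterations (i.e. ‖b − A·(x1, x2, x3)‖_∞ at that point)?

Iteration 1:
  x1 = (10 - (-2)·2.100 - (-1)·-1.400) / (-7) = -1.829
  x2 = (-9 - (4)·1.300 - (-3)·-1.400) / (9) = -2.044
  x3 = (7 - (2)·1.300 - (2)·2.100) / (7) = 0.029
Iteration 2:
  x1 = (10 - (-2)·-2.044 - (-1)·0.029) / (-7) = -0.849
  x2 = (-9 - (4)·-1.829 - (-3)·0.029) / (9) = -0.177
  x3 = (7 - (2)·-1.829 - (2)·-2.044) / (7) = 2.107
Residual b − A·x = (5.810, 2.310, -5.697); ∞-norm = 5.810

5.810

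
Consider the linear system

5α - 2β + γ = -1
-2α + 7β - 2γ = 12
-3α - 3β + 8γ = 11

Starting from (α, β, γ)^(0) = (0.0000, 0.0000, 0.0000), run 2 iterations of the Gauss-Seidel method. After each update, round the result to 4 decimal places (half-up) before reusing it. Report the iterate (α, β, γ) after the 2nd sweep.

(0.0786, 2.2857, 2.2616)

Iteration 1:
  α = (-1 - (-2)·0.0000 - (1)·0.0000) / (5) = -0.2000
  β = (12 - (-2)·-0.2000 - (-2)·0.0000) / (7) = 1.6571
  γ = (11 - (-3)·-0.2000 - (-3)·1.6571) / (8) = 1.9214
Iteration 2:
  α = (-1 - (-2)·1.6571 - (1)·1.9214) / (5) = 0.0786
  β = (12 - (-2)·0.0786 - (-2)·1.9214) / (7) = 2.2857
  γ = (11 - (-3)·0.0786 - (-3)·2.2857) / (8) = 2.2616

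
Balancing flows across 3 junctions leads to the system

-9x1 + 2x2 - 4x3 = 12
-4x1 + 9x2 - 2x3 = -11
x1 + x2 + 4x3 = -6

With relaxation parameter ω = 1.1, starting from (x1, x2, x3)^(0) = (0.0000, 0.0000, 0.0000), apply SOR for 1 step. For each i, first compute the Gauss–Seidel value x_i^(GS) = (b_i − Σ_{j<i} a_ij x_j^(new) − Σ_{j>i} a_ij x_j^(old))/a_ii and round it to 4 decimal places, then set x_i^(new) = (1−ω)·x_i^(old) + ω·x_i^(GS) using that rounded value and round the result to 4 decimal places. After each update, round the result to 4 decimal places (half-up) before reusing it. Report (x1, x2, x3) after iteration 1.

(-1.4666, -2.0614, -0.6798)

Iteration 1:
  x1: GS value = (12 - (2)·0.0000 - (-4)·0.0000) / (-9) = -1.3333;  x1 ← (1−ω)·0.0000 + ω·-1.3333 = -1.4666
  x2: GS value = (-11 - (-4)·-1.4666 - (-2)·0.0000) / (9) = -1.8740;  x2 ← (1−ω)·0.0000 + ω·-1.8740 = -2.0614
  x3: GS value = (-6 - (1)·-1.4666 - (1)·-2.0614) / (4) = -0.6180;  x3 ← (1−ω)·0.0000 + ω·-0.6180 = -0.6798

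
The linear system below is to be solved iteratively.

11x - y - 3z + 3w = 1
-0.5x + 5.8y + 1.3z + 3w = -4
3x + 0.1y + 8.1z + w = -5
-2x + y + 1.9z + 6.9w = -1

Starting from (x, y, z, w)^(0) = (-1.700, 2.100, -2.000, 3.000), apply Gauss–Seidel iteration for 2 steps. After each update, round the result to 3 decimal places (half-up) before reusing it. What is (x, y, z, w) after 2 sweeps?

(-0.226, -0.567, -0.523, 0.016)

Iteration 1:
  x = (1 - (-1)·2.100 - (-3)·-2.000 - (3)·3.000) / (11) = -1.082
  y = (-4 - (-0.5)·-1.082 - (1.3)·-2.000 - (3)·3.000) / (5.8) = -1.886
  z = (-5 - (3)·-1.082 - (0.1)·-1.886 - (1)·3.000) / (8.1) = -0.564
  w = (-1 - (-2)·-1.082 - (1)·-1.886 - (1.9)·-0.564) / (6.9) = -0.030
Iteration 2:
  x = (1 - (-1)·-1.886 - (-3)·-0.564 - (3)·-0.030) / (11) = -0.226
  y = (-4 - (-0.5)·-0.226 - (1.3)·-0.564 - (3)·-0.030) / (5.8) = -0.567
  z = (-5 - (3)·-0.226 - (0.1)·-0.567 - (1)·-0.030) / (8.1) = -0.523
  w = (-1 - (-2)·-0.226 - (1)·-0.567 - (1.9)·-0.523) / (6.9) = 0.016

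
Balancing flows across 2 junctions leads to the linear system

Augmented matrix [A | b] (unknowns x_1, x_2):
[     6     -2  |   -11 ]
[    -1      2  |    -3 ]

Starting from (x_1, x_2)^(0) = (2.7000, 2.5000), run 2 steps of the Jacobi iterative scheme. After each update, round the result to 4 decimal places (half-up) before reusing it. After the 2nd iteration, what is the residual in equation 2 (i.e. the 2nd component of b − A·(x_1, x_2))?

Iteration 1:
  x_1 = (-11 - (-2)·2.5000) / (6) = -1.0000
  x_2 = (-3 - (-1)·2.7000) / (2) = -0.1500
Iteration 2:
  x_1 = (-11 - (-2)·-0.1500) / (6) = -1.8833
  x_2 = (-3 - (-1)·-1.0000) / (2) = -2.0000
Residual b − A·x = (-3.7002, -0.8833)

-0.8833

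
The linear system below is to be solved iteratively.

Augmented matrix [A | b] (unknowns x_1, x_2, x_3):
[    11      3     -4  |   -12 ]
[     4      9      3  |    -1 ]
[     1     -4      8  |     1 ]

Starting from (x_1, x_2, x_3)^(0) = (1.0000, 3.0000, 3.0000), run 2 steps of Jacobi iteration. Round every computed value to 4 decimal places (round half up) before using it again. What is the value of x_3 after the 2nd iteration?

-0.5505

Iteration 1:
  x_1 = (-12 - (3)·3.0000 - (-4)·3.0000) / (11) = -0.8182
  x_2 = (-1 - (4)·1.0000 - (3)·3.0000) / (9) = -1.5556
  x_3 = (1 - (1)·1.0000 - (-4)·3.0000) / (8) = 1.5000
Iteration 2:
  x_1 = (-12 - (3)·-1.5556 - (-4)·1.5000) / (11) = -0.1212
  x_2 = (-1 - (4)·-0.8182 - (3)·1.5000) / (9) = -0.2475
  x_3 = (1 - (1)·-0.8182 - (-4)·-1.5556) / (8) = -0.5505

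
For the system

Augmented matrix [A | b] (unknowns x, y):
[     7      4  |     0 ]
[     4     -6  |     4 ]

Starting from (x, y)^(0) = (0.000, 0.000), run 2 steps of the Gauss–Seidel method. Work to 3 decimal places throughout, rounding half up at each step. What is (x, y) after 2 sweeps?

Iteration 1:
  x = (0 - (4)·0.000) / (7) = 0.000
  y = (4 - (4)·0.000) / (-6) = -0.667
Iteration 2:
  x = (0 - (4)·-0.667) / (7) = 0.381
  y = (4 - (4)·0.381) / (-6) = -0.413

(0.381, -0.413)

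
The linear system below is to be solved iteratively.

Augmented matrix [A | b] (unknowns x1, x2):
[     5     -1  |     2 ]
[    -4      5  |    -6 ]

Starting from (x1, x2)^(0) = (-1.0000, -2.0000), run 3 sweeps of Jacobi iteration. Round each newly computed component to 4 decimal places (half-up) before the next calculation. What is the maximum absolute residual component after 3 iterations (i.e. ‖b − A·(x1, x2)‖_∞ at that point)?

Iteration 1:
  x1 = (2 - (-1)·-2.0000) / (5) = 0.0000
  x2 = (-6 - (-4)·-1.0000) / (5) = -2.0000
Iteration 2:
  x1 = (2 - (-1)·-2.0000) / (5) = 0.0000
  x2 = (-6 - (-4)·0.0000) / (5) = -1.2000
Iteration 3:
  x1 = (2 - (-1)·-1.2000) / (5) = 0.1600
  x2 = (-6 - (-4)·0.0000) / (5) = -1.2000
Residual b − A·x = (0.0000, 0.6400); ∞-norm = 0.6400

0.6400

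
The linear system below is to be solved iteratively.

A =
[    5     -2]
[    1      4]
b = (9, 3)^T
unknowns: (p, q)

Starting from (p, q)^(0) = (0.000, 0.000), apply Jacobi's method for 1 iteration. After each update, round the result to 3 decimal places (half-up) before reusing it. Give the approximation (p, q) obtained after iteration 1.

Iteration 1:
  p = (9 - (-2)·0.000) / (5) = 1.800
  q = (3 - (1)·0.000) / (4) = 0.750

(1.800, 0.750)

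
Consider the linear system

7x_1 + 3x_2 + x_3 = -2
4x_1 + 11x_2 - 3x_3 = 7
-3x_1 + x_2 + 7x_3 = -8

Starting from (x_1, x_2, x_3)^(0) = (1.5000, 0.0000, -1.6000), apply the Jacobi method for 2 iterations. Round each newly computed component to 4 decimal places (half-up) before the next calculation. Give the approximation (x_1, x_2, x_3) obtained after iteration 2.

(-0.0662, 0.5208, -1.1180)

Iteration 1:
  x_1 = (-2 - (3)·0.0000 - (1)·-1.6000) / (7) = -0.0571
  x_2 = (7 - (4)·1.5000 - (-3)·-1.6000) / (11) = -0.3455
  x_3 = (-8 - (-3)·1.5000 - (1)·0.0000) / (7) = -0.5000
Iteration 2:
  x_1 = (-2 - (3)·-0.3455 - (1)·-0.5000) / (7) = -0.0662
  x_2 = (7 - (4)·-0.0571 - (-3)·-0.5000) / (11) = 0.5208
  x_3 = (-8 - (-3)·-0.0571 - (1)·-0.3455) / (7) = -1.1180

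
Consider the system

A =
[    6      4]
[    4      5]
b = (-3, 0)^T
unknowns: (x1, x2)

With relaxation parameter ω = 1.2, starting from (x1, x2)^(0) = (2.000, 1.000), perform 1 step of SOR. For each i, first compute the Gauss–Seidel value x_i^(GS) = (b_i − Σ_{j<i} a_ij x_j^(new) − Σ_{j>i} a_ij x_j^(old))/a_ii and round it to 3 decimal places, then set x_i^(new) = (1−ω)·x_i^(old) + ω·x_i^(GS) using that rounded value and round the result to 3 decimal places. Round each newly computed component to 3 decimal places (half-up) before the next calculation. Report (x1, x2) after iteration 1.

(-1.800, 1.528)

Iteration 1:
  x1: GS value = (-3 - (4)·1.000) / (6) = -1.167;  x1 ← (1−ω)·2.000 + ω·-1.167 = -1.800
  x2: GS value = (0 - (4)·-1.800) / (5) = 1.440;  x2 ← (1−ω)·1.000 + ω·1.440 = 1.528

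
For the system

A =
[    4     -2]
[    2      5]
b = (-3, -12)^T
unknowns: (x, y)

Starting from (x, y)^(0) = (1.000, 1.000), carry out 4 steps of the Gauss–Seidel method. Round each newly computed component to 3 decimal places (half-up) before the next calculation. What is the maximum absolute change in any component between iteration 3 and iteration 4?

Iteration 1:
  x = (-3 - (-2)·1.000) / (4) = -0.250
  y = (-12 - (2)·-0.250) / (5) = -2.300
Iteration 2:
  x = (-3 - (-2)·-2.300) / (4) = -1.900
  y = (-12 - (2)·-1.900) / (5) = -1.640
Iteration 3:
  x = (-3 - (-2)·-1.640) / (4) = -1.570
  y = (-12 - (2)·-1.570) / (5) = -1.772
Iteration 4:
  x = (-3 - (-2)·-1.772) / (4) = -1.636
  y = (-12 - (2)·-1.636) / (5) = -1.746
Change: (-0.066, 0.026) → max |·| = 0.066

0.066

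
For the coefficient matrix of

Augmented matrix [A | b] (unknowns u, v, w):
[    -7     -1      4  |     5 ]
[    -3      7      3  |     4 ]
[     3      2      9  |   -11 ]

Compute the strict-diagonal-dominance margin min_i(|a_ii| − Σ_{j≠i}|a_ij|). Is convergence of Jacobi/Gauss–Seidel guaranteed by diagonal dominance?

row 1: |-7| − (1+4) = 2
row 2: |7| − (3+3) = 1
row 3: |9| − (3+2) = 4
minimum over rows = 1 → strictly diagonally dominant (convergence guaranteed)

1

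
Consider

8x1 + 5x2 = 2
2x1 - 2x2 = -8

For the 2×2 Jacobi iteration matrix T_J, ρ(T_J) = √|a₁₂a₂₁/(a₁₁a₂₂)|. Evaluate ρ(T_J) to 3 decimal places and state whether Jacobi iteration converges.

a₁₂a₂₁/(a₁₁a₂₂) = (5)·(2) / ((8)·(-2)) = -0.625000
ρ = √|-0.625000| = √0.625000 = 0.791
ρ < 1, so Jacobi converges

0.791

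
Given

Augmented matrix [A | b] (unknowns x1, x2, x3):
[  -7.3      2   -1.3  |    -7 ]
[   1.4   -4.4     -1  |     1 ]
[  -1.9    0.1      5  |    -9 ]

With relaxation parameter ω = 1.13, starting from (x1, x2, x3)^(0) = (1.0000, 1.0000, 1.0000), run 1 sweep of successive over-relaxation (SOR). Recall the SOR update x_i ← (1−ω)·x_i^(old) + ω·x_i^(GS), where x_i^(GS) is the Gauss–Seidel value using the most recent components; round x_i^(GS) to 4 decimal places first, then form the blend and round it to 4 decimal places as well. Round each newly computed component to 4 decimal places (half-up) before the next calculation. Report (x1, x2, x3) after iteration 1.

(1.0619, -0.2619, -1.7021)

Iteration 1:
  x1: GS value = (-7 - (2)·1.0000 - (-1.3)·1.0000) / (-7.3) = 1.0548;  x1 ← (1−ω)·1.0000 + ω·1.0548 = 1.0619
  x2: GS value = (1 - (1.4)·1.0619 - (-1)·1.0000) / (-4.4) = -0.1167;  x2 ← (1−ω)·1.0000 + ω·-0.1167 = -0.2619
  x3: GS value = (-9 - (-1.9)·1.0619 - (0.1)·-0.2619) / (5) = -1.3912;  x3 ← (1−ω)·1.0000 + ω·-1.3912 = -1.7021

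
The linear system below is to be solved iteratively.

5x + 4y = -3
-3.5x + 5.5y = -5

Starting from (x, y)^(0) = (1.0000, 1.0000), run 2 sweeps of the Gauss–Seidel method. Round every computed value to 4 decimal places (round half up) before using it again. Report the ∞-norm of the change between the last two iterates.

2.2400

Iteration 1:
  x = (-3 - (4)·1.0000) / (5) = -1.4000
  y = (-5 - (-3.5)·-1.4000) / (5.5) = -1.8000
Iteration 2:
  x = (-3 - (4)·-1.8000) / (5) = 0.8400
  y = (-5 - (-3.5)·0.8400) / (5.5) = -0.3745
Change: (2.2400, 1.4255) → max |·| = 2.2400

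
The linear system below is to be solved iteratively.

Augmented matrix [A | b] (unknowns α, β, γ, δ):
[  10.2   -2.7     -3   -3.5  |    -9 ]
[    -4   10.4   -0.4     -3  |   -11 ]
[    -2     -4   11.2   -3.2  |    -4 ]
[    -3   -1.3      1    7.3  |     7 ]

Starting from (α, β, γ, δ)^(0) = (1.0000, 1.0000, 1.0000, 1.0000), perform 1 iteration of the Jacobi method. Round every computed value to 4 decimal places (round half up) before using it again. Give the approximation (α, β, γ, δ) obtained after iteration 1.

(0.0196, -0.3462, 0.4643, 1.4110)

Iteration 1:
  α = (-9 - (-2.7)·1.0000 - (-3)·1.0000 - (-3.5)·1.0000) / (10.2) = 0.0196
  β = (-11 - (-4)·1.0000 - (-0.4)·1.0000 - (-3)·1.0000) / (10.4) = -0.3462
  γ = (-4 - (-2)·1.0000 - (-4)·1.0000 - (-3.2)·1.0000) / (11.2) = 0.4643
  δ = (7 - (-3)·1.0000 - (-1.3)·1.0000 - (1)·1.0000) / (7.3) = 1.4110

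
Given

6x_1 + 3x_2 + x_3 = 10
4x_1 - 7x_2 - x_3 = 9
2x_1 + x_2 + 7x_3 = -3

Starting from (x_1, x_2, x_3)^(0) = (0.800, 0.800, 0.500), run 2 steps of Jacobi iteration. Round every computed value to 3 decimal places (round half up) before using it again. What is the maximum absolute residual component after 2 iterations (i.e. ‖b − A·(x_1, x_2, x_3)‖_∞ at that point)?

4.118

Iteration 1:
  x_1 = (10 - (3)·0.800 - (1)·0.500) / (6) = 1.183
  x_2 = (9 - (4)·0.800 - (-1)·0.500) / (-7) = -0.900
  x_3 = (-3 - (2)·0.800 - (1)·0.800) / (7) = -0.771
Iteration 2:
  x_1 = (10 - (3)·-0.900 - (1)·-0.771) / (6) = 2.245
  x_2 = (9 - (4)·1.183 - (-1)·-0.771) / (-7) = -0.500
  x_3 = (-3 - (2)·1.183 - (1)·-0.900) / (7) = -0.638
Residual b − A·x = (-1.332, -4.118, -2.524); ∞-norm = 4.118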